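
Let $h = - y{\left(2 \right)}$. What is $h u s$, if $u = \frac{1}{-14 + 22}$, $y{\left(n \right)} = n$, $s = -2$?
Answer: $\frac{1}{2} \approx 0.5$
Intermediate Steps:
$u = \frac{1}{8} \approx 0.125$
$h = -2$ ($h = \left(-1\right) 2 = -2$)
$h u s = - 2 \cdot \frac{1}{8} \left(-2\right) = \left(-2\right) \left(- \frac{1}{4}\right) = \frac{1}{2}$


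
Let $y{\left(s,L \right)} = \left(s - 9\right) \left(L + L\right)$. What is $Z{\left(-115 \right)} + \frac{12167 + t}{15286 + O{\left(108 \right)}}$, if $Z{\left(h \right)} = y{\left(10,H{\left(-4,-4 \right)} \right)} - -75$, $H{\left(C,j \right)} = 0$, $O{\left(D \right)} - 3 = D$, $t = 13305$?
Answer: $\frac{1180247}{15397} \approx 76.654$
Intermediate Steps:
$O{\left(D \right)} = 3 + D$
$y{\left(s,L \right)} = 2 L \left(-9 + s\right)$ ($y{\left(s,L \right)} = \left(-9 + s\right) 2 L = 2 L \left(-9 + s\right)$)
$Z{\left(h \right)} = 75$ ($Z{\left(h \right)} = 2 \cdot 0 \left(-9 + 10\right) - -75 = 2 \cdot 0 \cdot 1 + 75 = 0 + 75 = 75$)
$Z{\left(-115 \right)} + \frac{12167 + t}{15286 + O{\left(108 \right)}} = 75 + \frac{12167 + 13305}{15286 + \left(3 + 108\right)} = 75 + \frac{25472}{15286 + 111} = 75 + \frac{25472}{15397} = \frac{1180247}{15397}$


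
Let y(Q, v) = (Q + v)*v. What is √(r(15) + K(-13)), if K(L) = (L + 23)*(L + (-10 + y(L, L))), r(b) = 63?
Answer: 3*√357 ≈ 56.683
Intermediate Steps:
y(Q, v) = v*(Q + v)
K(L) = (23 + L)*(-10 + L + 2*L²) (K(L) = (L + 23)*(L + (-10 + L*(L + L))) = (23 + L)*(L + (-10 + L*(2*L))) = (23 + L)*(L + (-10 + 2*L²)) = (23 + L)*(-10 + L + 2*L²))
√(r(15) + K(-13)) = √(63 + (-230 + 2*(-13)³ + 13*(-13) + 47*(-13)²)) = √(63 + (-230 + 2*(-2197) - 169 + 47*169)) = √(63 + (-230 - 4394 - 169 + 7943)) = √(63 + 3150) = √3213 = 3*√357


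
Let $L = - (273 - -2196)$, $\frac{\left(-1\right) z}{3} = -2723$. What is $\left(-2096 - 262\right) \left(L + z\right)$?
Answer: $-13440600$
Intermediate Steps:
$z = 8169$ ($z = \left(-3\right) \left(-2723\right) = 8169$)
$L = -2469$ ($L = - (273 + 2196) = \left(-1\right) 2469 = -2469$)
$\left(-2096 - 262\right) \left(L + z\right) = \left(-2096 - 262\right) \left(-2469 + 8169\right) = \left(-2358\right) 5700 = -13440600$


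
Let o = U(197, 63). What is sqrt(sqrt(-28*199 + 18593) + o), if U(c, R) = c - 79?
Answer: sqrt(118 + sqrt(13021)) ≈ 15.235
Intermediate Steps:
U(c, R) = -79 + c
o = 118 (o = -79 + 197 = 118)
sqrt(sqrt(-28*199 + 18593) + o) = sqrt(sqrt(-28*199 + 18593) + 118) = sqrt(sqrt(-5572 + 18593) + 118) = sqrt(sqrt(13021) + 118) = sqrt(118 + sqrt(13021))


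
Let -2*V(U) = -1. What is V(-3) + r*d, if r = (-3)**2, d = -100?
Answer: -1799/2 ≈ -899.50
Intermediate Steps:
V(U) = 1/2 (V(U) = -1/2*(-1) = 1/2)
r = 9
V(-3) + r*d = 1/2 + 9*(-100) = 1/2 - 900 = -1799/2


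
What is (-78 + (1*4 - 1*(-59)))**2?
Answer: 225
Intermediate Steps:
(-78 + (1*4 - 1*(-59)))**2 = (-78 + (4 + 59))**2 = (-78 + 63)**2 = (-15)**2 = 225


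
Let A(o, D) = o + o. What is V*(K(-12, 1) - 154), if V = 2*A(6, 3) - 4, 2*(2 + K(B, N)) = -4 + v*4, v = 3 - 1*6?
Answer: -3280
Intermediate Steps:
A(o, D) = 2*o
v = -3 (v = 3 - 6 = -3)
K(B, N) = -10 (K(B, N) = -2 + (-4 - 3*4)/2 = -2 + (-4 - 12)/2 = -2 + (½)*(-16) = -2 - 8 = -10)
V = 20 (V = 2*(2*6) - 4 = 2*12 - 4 = 24 - 4 = 20)
V*(K(-12, 1) - 154) = 20*(-10 - 154) = 20*(-164) = -3280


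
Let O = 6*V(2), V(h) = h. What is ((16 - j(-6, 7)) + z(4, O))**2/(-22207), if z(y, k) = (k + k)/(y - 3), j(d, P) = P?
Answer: -1089/22207 ≈ -0.049039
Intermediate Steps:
O = 12 (O = 6*2 = 12)
z(y, k) = 2*k/(-3 + y) (z(y, k) = (2*k)/(-3 + y) = 2*k/(-3 + y))
((16 - j(-6, 7)) + z(4, O))**2/(-22207) = ((16 - 1*7) + 2*12/(-3 + 4))**2/(-22207) = ((16 - 7) + 2*12/1)**2*(-1/22207) = (9 + 2*12*1)**2*(-1/22207) = (9 + 24)**2*(-1/22207) = 33**2*(-1/22207) = 1089*(-1/22207) = -1089/22207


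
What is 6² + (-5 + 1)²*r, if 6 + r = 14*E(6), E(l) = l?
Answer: 1284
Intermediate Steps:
r = 78 (r = -6 + 14*6 = -6 + 84 = 78)
6² + (-5 + 1)²*r = 6² + (-5 + 1)²*78 = 36 + (-4)²*78 = 36 + 16*78 = 36 + 1248 = 1284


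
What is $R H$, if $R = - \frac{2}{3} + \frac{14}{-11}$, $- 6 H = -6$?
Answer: $- \frac{64}{33} \approx -1.9394$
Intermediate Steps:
$H = 1$ ($H = \left(- \frac{1}{6}\right) \left(-6\right) = 1$)
$R = - \frac{64}{33}$ ($R = \left(-2\right) \frac{1}{3} + 14 \left(- \frac{1}{11}\right) = - \frac{2}{3} - \frac{14}{11} = - \frac{64}{33} \approx -1.9394$)
$R H = \left(- \frac{64}{33}\right) 1 = - \frac{64}{33}$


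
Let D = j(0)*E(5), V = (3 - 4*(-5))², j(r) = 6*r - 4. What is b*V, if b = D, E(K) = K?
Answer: -10580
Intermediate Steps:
j(r) = -4 + 6*r
V = 529 (V = (3 + 20)² = 23² = 529)
D = -20 (D = (-4 + 6*0)*5 = (-4 + 0)*5 = -4*5 = -20)
b = -20
b*V = -20*529 = -10580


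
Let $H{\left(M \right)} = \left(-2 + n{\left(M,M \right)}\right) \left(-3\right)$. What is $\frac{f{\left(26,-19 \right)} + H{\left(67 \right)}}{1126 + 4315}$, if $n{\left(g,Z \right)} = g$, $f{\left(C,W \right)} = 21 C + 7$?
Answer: $\frac{358}{5441} \approx 0.065797$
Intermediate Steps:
$f{\left(C,W \right)} = 7 + 21 C$
$H{\left(M \right)} = 6 - 3 M$ ($H{\left(M \right)} = \left(-2 + M\right) \left(-3\right) = 6 - 3 M$)
$\frac{f{\left(26,-19 \right)} + H{\left(67 \right)}}{1126 + 4315} = \frac{\left(7 + 21 \cdot 26\right) + \left(6 - 201\right)}{1126 + 4315} = \frac{\left(7 + 546\right) + \left(6 - 201\right)}{5441} = \left(553 - 195\right) \frac{1}{5441} = 358 \cdot \frac{1}{5441} = \frac{358}{5441}$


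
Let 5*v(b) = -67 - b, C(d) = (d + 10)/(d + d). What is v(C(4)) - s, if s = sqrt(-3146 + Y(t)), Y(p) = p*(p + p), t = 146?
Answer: -55/4 - sqrt(39486) ≈ -212.46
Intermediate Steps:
Y(p) = 2*p**2 (Y(p) = p*(2*p) = 2*p**2)
C(d) = (10 + d)/(2*d) (C(d) = (10 + d)/((2*d)) = (10 + d)*(1/(2*d)) = (10 + d)/(2*d))
v(b) = -67/5 - b/5 (v(b) = (-67 - b)/5 = -67/5 - b/5)
s = sqrt(39486) (s = sqrt(-3146 + 2*146**2) = sqrt(-3146 + 2*21316) = sqrt(-3146 + 42632) = sqrt(39486) ≈ 198.71)
v(C(4)) - s = (-67/5 - (10 + 4)/(10*4)) - sqrt(39486) = (-67/5 - 14/(10*4)) - sqrt(39486) = (-67/5 - 1/5*7/4) - sqrt(39486) = (-67/5 - 7/20) - sqrt(39486) = -55/4 - sqrt(39486)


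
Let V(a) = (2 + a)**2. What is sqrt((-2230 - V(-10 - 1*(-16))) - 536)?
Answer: I*sqrt(2830) ≈ 53.198*I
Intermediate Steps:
sqrt((-2230 - V(-10 - 1*(-16))) - 536) = sqrt((-2230 - (2 + (-10 - 1*(-16)))**2) - 536) = sqrt((-2230 - (2 + (-10 + 16))**2) - 536) = sqrt((-2230 - (2 + 6)**2) - 536) = sqrt((-2230 - 1*8**2) - 536) = sqrt((-2230 - 1*64) - 536) = sqrt((-2230 - 64) - 536) = sqrt(-2294 - 536) = sqrt(-2830) = I*sqrt(2830)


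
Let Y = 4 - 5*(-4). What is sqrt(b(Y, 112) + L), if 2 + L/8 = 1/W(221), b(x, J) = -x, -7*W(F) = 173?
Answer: 8*I*sqrt(18857)/173 ≈ 6.3501*I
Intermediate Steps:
W(F) = -173/7 (W(F) = -1/7*173 = -173/7)
Y = 24 (Y = 4 + 20 = 24)
L = -2824/173 (L = -16 + 8/(-173/7) = -16 + 8*(-7/173) = -16 - 56/173 = -2824/173 ≈ -16.324)
sqrt(b(Y, 112) + L) = sqrt(-1*24 - 2824/173) = sqrt(-24 - 2824/173) = sqrt(-6976/173) = 8*I*sqrt(18857)/173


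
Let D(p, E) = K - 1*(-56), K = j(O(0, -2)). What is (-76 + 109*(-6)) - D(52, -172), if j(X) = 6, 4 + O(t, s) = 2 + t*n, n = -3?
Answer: -792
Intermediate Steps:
O(t, s) = -2 - 3*t (O(t, s) = -4 + (2 + t*(-3)) = -4 + (2 - 3*t) = -2 - 3*t)
K = 6
D(p, E) = 62 (D(p, E) = 6 - 1*(-56) = 6 + 56 = 62)
(-76 + 109*(-6)) - D(52, -172) = (-76 + 109*(-6)) - 1*62 = (-76 - 654) - 62 = -730 - 62 = -792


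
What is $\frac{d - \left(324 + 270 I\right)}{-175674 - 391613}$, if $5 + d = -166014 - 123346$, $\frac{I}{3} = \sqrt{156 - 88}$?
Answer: $\frac{289689}{567287} + \frac{1620 \sqrt{17}}{567287} \approx 0.52243$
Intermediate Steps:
$I = 6 \sqrt{17}$ ($I = 3 \sqrt{156 - 88} = 3 \sqrt{68} = 3 \cdot 2 \sqrt{17} = 6 \sqrt{17} \approx 24.739$)
$d = -289365$ ($d = -5 - 289360 = -289365$)
$\frac{d - \left(324 + 270 I\right)}{-175674 - 391613} = \frac{-289365 - \left(324 + 270 \cdot 6 \sqrt{17}\right)}{-175674 - 391613} = \frac{-289365 - \left(324 + 1620 \sqrt{17}\right)}{-567287} = \left(-289689 - 1620 \sqrt{17}\right) \left(- \frac{1}{567287}\right) = \frac{289689}{567287} + \frac{1620 \sqrt{17}}{567287}$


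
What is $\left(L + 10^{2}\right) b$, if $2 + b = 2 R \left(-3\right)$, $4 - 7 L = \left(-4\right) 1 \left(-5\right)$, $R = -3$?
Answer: $\frac{10944}{7} \approx 1563.4$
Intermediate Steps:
$L = - \frac{16}{7}$ ($L = \frac{4}{7} - \frac{\left(-4\right) 1 \left(-5\right)}{7} = \frac{4}{7} - \frac{\left(-4\right) \left(-5\right)}{7} = \frac{4}{7} - \frac{20}{7} = - \frac{16}{7} \approx -2.2857$)
$b = 16$ ($b = -2 + 2 \left(-3\right) \left(-3\right) = -2 - -18 = -2 + 18 = 16$)
$\left(L + 10^{2}\right) b = \left(- \frac{16}{7} + 10^{2}\right) 16 = \left(- \frac{16}{7} + 100\right) 16 = \frac{684}{7} \cdot 16 = \frac{10944}{7}$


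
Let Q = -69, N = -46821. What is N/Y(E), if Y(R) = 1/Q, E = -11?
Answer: 3230649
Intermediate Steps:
Y(R) = -1/69 (Y(R) = 1/(-69) = -1/69)
N/Y(E) = -46821/(-1/69) = -46821*(-69) = 3230649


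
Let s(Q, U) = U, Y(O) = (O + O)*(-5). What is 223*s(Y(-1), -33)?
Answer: -7359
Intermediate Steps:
Y(O) = -10*O (Y(O) = (2*O)*(-5) = -10*O)
223*s(Y(-1), -33) = 223*(-33) = -7359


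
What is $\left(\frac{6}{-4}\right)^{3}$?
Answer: $- \frac{27}{8} \approx -3.375$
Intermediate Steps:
$\left(\frac{6}{-4}\right)^{3} = \left(6 \left(- \frac{1}{4}\right)\right)^{3} = \left(- \frac{3}{2}\right)^{3} = - \frac{27}{8}$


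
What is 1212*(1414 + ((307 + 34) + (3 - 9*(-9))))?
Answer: 2228868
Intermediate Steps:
1212*(1414 + ((307 + 34) + (3 - 9*(-9)))) = 1212*(1414 + (341 + (3 + 81))) = 1212*(1414 + (341 + 84)) = 1212*(1414 + 425) = 1212*1839 = 2228868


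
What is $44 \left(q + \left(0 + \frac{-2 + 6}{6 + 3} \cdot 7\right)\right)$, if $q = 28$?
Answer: $\frac{12320}{9} \approx 1368.9$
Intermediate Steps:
$44 \left(q + \left(0 + \frac{-2 + 6}{6 + 3} \cdot 7\right)\right) = 44 \left(28 + \left(0 + \frac{-2 + 6}{6 + 3} \cdot 7\right)\right) = 44 \left(28 + \left(0 + \frac{4}{9} \cdot 7\right)\right) = 44 \left(28 + \left(0 + \frac{28}{9}\right)\right) = 44 \left(28 + \frac{28}{9}\right) = 44 \cdot \frac{280}{9} = \frac{12320}{9}$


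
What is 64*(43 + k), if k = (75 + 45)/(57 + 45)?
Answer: 48064/17 ≈ 2827.3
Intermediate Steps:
k = 20/17 (k = 120/102 = 120*(1/102) = 20/17 ≈ 1.1765)
64*(43 + k) = 64*(43 + 20/17) = 64*(751/17) = 48064/17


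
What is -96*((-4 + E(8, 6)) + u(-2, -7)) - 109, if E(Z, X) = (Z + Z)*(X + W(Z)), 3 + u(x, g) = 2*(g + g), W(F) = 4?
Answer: -12109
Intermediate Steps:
u(x, g) = -3 + 4*g (u(x, g) = -3 + 2*(g + g) = -3 + 2*(2*g) = -3 + 4*g)
E(Z, X) = 2*Z*(4 + X) (E(Z, X) = (Z + Z)*(X + 4) = (2*Z)*(4 + X) = 2*Z*(4 + X))
-96*((-4 + E(8, 6)) + u(-2, -7)) - 109 = -96*((-4 + 2*8*(4 + 6)) + (-3 + 4*(-7))) - 109 = -96*((-4 + 2*8*10) + (-3 - 28)) - 109 = -96*((-4 + 160) - 31) - 109 = -96*(156 - 31) - 109 = -96*125 - 109 = -12000 - 109 = -12109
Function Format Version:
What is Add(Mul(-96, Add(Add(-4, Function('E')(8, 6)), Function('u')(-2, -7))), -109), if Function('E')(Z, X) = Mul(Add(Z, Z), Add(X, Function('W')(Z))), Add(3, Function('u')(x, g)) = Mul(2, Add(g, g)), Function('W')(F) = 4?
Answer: -12109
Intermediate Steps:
Function('u')(x, g) = Add(-3, Mul(4, g)) (Function('u')(x, g) = Add(-3, Mul(2, Add(g, g))) = Add(-3, Mul(2, Mul(2, g))) = Add(-3, Mul(4, g)))
Function('E')(Z, X) = Mul(2, Z, Add(4, X)) (Function('E')(Z, X) = Mul(Add(Z, Z), Add(X, 4)) = Mul(Mul(2, Z), Add(4, X)) = Mul(2, Z, Add(4, X)))
Add(Mul(-96, Add(Add(-4, Function('E')(8, 6)), Function('u')(-2, -7))), -109) = Add(Mul(-96, Add(Add(-4, Mul(2, 8, Add(4, 6))), Add(-3, Mul(4, -7)))), -109) = Add(Mul(-96, Add(Add(-4, Mul(2, 8, 10)), Add(-3, -28))), -109) = Add(Mul(-96, Add(Add(-4, 160), -31)), -109) = Add(Mul(-96, Add(156, -31)), -109) = Add(Mul(-96, 125), -109) = Add(-12000, -109) = -12109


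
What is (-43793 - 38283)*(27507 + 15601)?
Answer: -3538132208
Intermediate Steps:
(-43793 - 38283)*(27507 + 15601) = -82076*43108 = -3538132208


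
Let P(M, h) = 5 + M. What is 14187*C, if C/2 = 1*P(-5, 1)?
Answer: 0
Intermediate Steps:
C = 0 (C = 2*(1*(5 - 5)) = 2*(1*0) = 2*0 = 0)
14187*C = 14187*0 = 0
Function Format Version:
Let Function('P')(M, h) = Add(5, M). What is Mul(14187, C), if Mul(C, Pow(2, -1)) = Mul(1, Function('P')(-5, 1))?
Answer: 0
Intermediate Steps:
C = 0 (C = Mul(2, Mul(1, Add(5, -5))) = Mul(2, Mul(1, 0)) = Mul(2, 0) = 0)
Mul(14187, C) = Mul(14187, 0) = 0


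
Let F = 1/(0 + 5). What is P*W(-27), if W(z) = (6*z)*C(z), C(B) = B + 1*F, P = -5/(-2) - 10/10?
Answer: 32562/5 ≈ 6512.4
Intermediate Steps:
F = ⅕ (F = 1/5 = ⅕ ≈ 0.20000)
P = 3/2 (P = -5*(-½) - 10*⅒ = 5/2 - 1 = 3/2 ≈ 1.5000)
C(B) = ⅕ + B (C(B) = B + 1*(⅕) = B + ⅕ = ⅕ + B)
W(z) = 6*z*(⅕ + z) (W(z) = (6*z)*(⅕ + z) = 6*z*(⅕ + z))
P*W(-27) = 3*((6/5)*(-27)*(1 + 5*(-27)))/2 = 3*((6/5)*(-27)*(1 - 135))/2 = 3*((6/5)*(-27)*(-134))/2 = (3/2)*(21708/5) = 32562/5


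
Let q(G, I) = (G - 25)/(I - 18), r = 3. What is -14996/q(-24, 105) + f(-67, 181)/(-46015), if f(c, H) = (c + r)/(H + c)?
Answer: 3421913023028/128519895 ≈ 26626.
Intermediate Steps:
q(G, I) = (-25 + G)/(-18 + I)
f(c, H) = (3 + c)/(H + c) (f(c, H) = (c + 3)/(H + c) = (3 + c)/(H + c))
-14996/q(-24, 105) + f(-67, 181)/(-46015) = -14996*(-18 + 105)/(-25 - 24) + ((3 - 67)/(181 - 67))/(-46015) = -14996/(-49/87) + (-64/114)*(-1/46015) = -14996/((1/87)*(-49)) + ((1/114)*(-64))*(-1/46015) = -14996/(-49/87) - 32/57*(-1/46015) = -14996*(-87/49) + 32/2622855 = 1304652/49 + 32/2622855 = 3421913023028/128519895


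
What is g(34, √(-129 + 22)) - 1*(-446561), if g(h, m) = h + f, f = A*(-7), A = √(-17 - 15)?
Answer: 446595 - 28*I*√2 ≈ 4.466e+5 - 39.598*I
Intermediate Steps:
A = 4*I*√2 (A = √(-32) = 4*I*√2 ≈ 5.6569*I)
f = -28*I*√2 (f = (4*I*√2)*(-7) = -28*I*√2 ≈ -39.598*I)
g(h, m) = h - 28*I*√2
g(34, √(-129 + 22)) - 1*(-446561) = (34 - 28*I*√2) - 1*(-446561) = (34 - 28*I*√2) + 446561 = 446595 - 28*I*√2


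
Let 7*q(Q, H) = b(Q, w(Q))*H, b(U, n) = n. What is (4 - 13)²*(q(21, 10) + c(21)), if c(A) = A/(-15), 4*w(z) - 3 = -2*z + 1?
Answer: -42444/35 ≈ -1212.7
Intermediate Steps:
w(z) = 1 - z/2 (w(z) = ¾ + (-2*z + 1)/4 = ¾ + (1 - 2*z)/4 = ¾ + (¼ - z/2) = 1 - z/2)
c(A) = -A/15 (c(A) = A*(-1/15) = -A/15)
q(Q, H) = H*(1 - Q/2)/7 (q(Q, H) = ((1 - Q/2)*H)/7 = (H*(1 - Q/2))/7 = H*(1 - Q/2)/7)
(4 - 13)²*(q(21, 10) + c(21)) = (4 - 13)²*((1/14)*10*(2 - 1*21) - 1/15*21) = (-9)²*((1/14)*10*(2 - 21) - 7/5) = 81*((1/14)*10*(-19) - 7/5) = 81*(-95/7 - 7/5) = 81*(-524/35) = -42444/35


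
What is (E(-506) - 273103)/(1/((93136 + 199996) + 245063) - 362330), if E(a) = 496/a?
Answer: 37186748750865/49336061170297 ≈ 0.75374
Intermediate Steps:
(E(-506) - 273103)/(1/((93136 + 199996) + 245063) - 362330) = (496/(-506) - 273103)/(1/((93136 + 199996) + 245063) - 362330) = (496*(-1/506) - 273103)/(1/(293132 + 245063) - 362330) = (-248/253 - 273103)/(1/538195 - 362330) = -69095307/(253*(1/538195 - 362330)) = -69095307/(253*(-195004194349/538195)) = -69095307/253*(-538195/195004194349) = 37186748750865/49336061170297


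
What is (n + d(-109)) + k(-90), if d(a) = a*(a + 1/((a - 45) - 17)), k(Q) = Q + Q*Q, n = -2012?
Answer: 3057418/171 ≈ 17880.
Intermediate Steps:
k(Q) = Q + Q**2
d(a) = a*(a + 1/(-62 + a)) (d(a) = a*(a + 1/((-45 + a) - 17)) = a*(a + 1/(-62 + a)))
(n + d(-109)) + k(-90) = (-2012 - 109*(1 + (-109)**2 - 62*(-109))/(-62 - 109)) - 90*(1 - 90) = (-2012 - 109*(1 + 11881 + 6758)/(-171)) - 90*(-89) = (-2012 - 109*(-1/171)*18640) + 8010 = (-2012 + 2031760/171) + 8010 = 1687708/171 + 8010 = 3057418/171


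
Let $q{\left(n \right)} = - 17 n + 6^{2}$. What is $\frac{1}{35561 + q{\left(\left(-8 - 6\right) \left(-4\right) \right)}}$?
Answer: $\frac{1}{34645} \approx 2.8864 \cdot 10^{-5}$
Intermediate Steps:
$q{\left(n \right)} = 36 - 17 n$ ($q{\left(n \right)} = - 17 n + 36 = 36 - 17 n$)
$\frac{1}{35561 + q{\left(\left(-8 - 6\right) \left(-4\right) \right)}} = \frac{1}{35561 + \left(36 - 17 \left(-8 - 6\right) \left(-4\right)\right)} = \frac{1}{35561 + \left(36 - 17 \left(\left(-14\right) \left(-4\right)\right)\right)} = \frac{1}{35561 + \left(36 - 952\right)} = \frac{1}{35561 - 916} = \frac{1}{34645}$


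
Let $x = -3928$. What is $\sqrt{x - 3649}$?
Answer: $i \sqrt{7577} \approx 87.046 i$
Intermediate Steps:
$\sqrt{x - 3649} = \sqrt{-3928 - 3649} = \sqrt{-7577} = i \sqrt{7577}$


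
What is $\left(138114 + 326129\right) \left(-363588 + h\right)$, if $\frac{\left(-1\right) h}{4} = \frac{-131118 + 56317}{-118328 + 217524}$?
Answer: $- \frac{4185867441298673}{24799} \approx -1.6879 \cdot 10^{11}$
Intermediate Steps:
$h = \frac{74801}{24799}$ ($h = - 4 \frac{-131118 + 56317}{-118328 + 217524} = - 4 \left(- \frac{74801}{99196}\right) = - 4 \left(\left(-74801\right) \frac{1}{99196}\right) = \left(-4\right) \left(- \frac{74801}{99196}\right) = \frac{74801}{24799} \approx 3.0163$)
$\left(138114 + 326129\right) \left(-363588 + h\right) = \left(138114 + 326129\right) \left(-363588 + \frac{74801}{24799}\right) = 464243 \left(- \frac{9016544011}{24799}\right) = - \frac{4185867441298673}{24799}$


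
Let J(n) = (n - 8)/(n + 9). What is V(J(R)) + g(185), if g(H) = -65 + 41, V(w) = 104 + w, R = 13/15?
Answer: 11733/148 ≈ 79.277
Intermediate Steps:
R = 13/15 (R = 13*(1/15) = 13/15 ≈ 0.86667)
J(n) = (-8 + n)/(9 + n)
g(H) = -24
V(J(R)) + g(185) = (104 + (-8 + 13/15)/(9 + 13/15)) - 24 = (104 - 107/15/(148/15)) - 24 = (104 + (15/148)*(-107/15)) - 24 = (104 - 107/148) - 24 = 15285/148 - 24 = 11733/148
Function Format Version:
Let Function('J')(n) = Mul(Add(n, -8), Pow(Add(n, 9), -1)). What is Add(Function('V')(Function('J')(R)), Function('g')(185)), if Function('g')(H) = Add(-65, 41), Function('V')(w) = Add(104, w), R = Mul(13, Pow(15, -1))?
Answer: Rational(11733, 148) ≈ 79.277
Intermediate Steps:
R = Rational(13, 15) (R = Mul(13, Rational(1, 15)) = Rational(13, 15) ≈ 0.86667)
Function('J')(n) = Mul(Pow(Add(9, n), -1), Add(-8, n)) (Function('J')(n) = Mul(Add(-8, n), Pow(Add(9, n), -1)) = Mul(Pow(Add(9, n), -1), Add(-8, n)))
Function('g')(H) = -24
Add(Function('V')(Function('J')(R)), Function('g')(185)) = Add(Add(104, Mul(Pow(Add(9, Rational(13, 15)), -1), Add(-8, Rational(13, 15)))), -24) = Add(Add(104, Mul(Pow(Rational(148, 15), -1), Rational(-107, 15))), -24) = Add(Add(104, Mul(Rational(15, 148), Rational(-107, 15))), -24) = Add(Add(104, Rational(-107, 148)), -24) = Add(Rational(15285, 148), -24) = Rational(11733, 148)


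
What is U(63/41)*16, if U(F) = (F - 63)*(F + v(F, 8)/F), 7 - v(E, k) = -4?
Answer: -14374400/1681 ≈ -8551.1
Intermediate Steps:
v(E, k) = 11 (v(E, k) = 7 - 1*(-4) = 7 + 4 = 11)
U(F) = (-63 + F)*(F + 11/F) (U(F) = (F - 63)*(F + 11/F) = (-63 + F)*(F + 11/F))
U(63/41)*16 = (11 + (63/41)² - 693/(63/41) - 3969/41)*16 = (11 + (63*(1/41))² - 693/(63*(1/41)) - 3969/41)*16 = (11 + (63/41)² - 693/63/41 - 63*63/41)*16 = (11 + 3969/1681 - 693*41/63 - 3969/41)*16 = (11 + 3969/1681 - 451 - 3969/41)*16 = -898400/1681*16 = -14374400/1681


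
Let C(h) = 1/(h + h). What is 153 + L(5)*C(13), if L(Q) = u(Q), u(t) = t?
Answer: 3983/26 ≈ 153.19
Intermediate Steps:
C(h) = 1/(2*h)
L(Q) = Q
153 + L(5)*C(13) = 153 + 5*((½)/13) = 153 + 5*((½)*(1/13)) = 153 + 5*(1/26) = 153 + 5/26 = 3983/26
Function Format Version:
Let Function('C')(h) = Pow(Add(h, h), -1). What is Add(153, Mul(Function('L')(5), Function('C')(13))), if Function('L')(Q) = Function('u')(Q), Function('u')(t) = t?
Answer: Rational(3983, 26) ≈ 153.19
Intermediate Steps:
Function('C')(h) = Mul(Rational(1, 2), Pow(h, -1)) (Function('C')(h) = Pow(Mul(2, h), -1) = Mul(Rational(1, 2), Pow(h, -1)))
Function('L')(Q) = Q
Add(153, Mul(Function('L')(5), Function('C')(13))) = Add(153, Mul(5, Mul(Rational(1, 2), Pow(13, -1)))) = Add(153, Mul(5, Mul(Rational(1, 2), Rational(1, 13)))) = Add(153, Mul(5, Rational(1, 26))) = Add(153, Rational(5, 26)) = Rational(3983, 26)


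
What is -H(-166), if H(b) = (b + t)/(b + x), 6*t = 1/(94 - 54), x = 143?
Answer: -39839/5520 ≈ -7.2172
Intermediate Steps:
t = 1/240 (t = 1/(6*(94 - 54)) = (1/6)/40 = (1/6)*(1/40) = 1/240 ≈ 0.0041667)
H(b) = (1/240 + b)/(143 + b) (H(b) = (b + 1/240)/(b + 143) = (1/240 + b)/(143 + b))
-H(-166) = -(1/240 - 166)/(143 - 166) = -(-39839)/((-23)*240) = -(-1)*(-39839)/(23*240) = -1*39839/5520 = -39839/5520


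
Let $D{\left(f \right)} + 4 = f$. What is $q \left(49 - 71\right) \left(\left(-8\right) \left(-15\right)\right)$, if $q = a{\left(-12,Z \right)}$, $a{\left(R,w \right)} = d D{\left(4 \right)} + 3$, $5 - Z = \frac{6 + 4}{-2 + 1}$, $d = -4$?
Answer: $-7920$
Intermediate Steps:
$D{\left(f \right)} = -4 + f$
$Z = 15$ ($Z = 5 - \frac{6 + 4}{-2 + 1} = 5 - \frac{10}{-1} = 5 - 10 \left(-1\right) = 5 - -10 = 5 + 10 = 15$)
$a{\left(R,w \right)} = 3$ ($a{\left(R,w \right)} = - 4 \left(-4 + 4\right) + 3 = \left(-4\right) 0 + 3 = 0 + 3 = 3$)
$q = 3$
$q \left(49 - 71\right) \left(\left(-8\right) \left(-15\right)\right) = 3 \left(49 - 71\right) \left(\left(-8\right) \left(-15\right)\right) = 3 \left(49 - 71\right) 120 = 3 \left(-22\right) 120 = \left(-66\right) 120 = -7920$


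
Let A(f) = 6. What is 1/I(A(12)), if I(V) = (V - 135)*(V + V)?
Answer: -1/1548 ≈ -0.00064600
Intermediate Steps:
I(V) = 2*V*(-135 + V) (I(V) = (-135 + V)*(2*V) = 2*V*(-135 + V))
1/I(A(12)) = 1/(2*6*(-135 + 6)) = 1/(2*6*(-129)) = 1/(-1548) = -1/1548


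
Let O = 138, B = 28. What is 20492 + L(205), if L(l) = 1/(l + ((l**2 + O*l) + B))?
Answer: 1445669617/70548 ≈ 20492.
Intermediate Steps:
L(l) = 1/(28 + l**2 + 139*l) (L(l) = 1/(l + ((l**2 + 138*l) + 28)) = 1/(l + (28 + l**2 + 138*l)) = 1/(28 + l**2 + 139*l))
20492 + L(205) = 20492 + 1/(28 + 205**2 + 139*205) = 20492 + 1/(28 + 42025 + 28495) = 20492 + 1/70548 = 1445669617/70548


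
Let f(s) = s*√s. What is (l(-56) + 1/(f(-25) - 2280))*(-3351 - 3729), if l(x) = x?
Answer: 82690910976/208561 - 35400*I/208561 ≈ 3.9648e+5 - 0.16973*I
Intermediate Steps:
f(s) = s^(3/2)
(l(-56) + 1/(f(-25) - 2280))*(-3351 - 3729) = (-56 + 1/((-25)^(3/2) - 2280))*(-3351 - 3729) = (-56 + 1/(-125*I - 2280))*(-7080) = (-56 + 1/(-2280 - 125*I))*(-7080) = (-56 + (-2280 + 125*I)/5214025)*(-7080) = 396480 - 1416*(-2280 + 125*I)/1042805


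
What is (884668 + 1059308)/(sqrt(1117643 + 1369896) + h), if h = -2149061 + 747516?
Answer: -1362284921460/982162949743 - 971988*sqrt(2487539)/982162949743 ≈ -1.3886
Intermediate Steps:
h = -1401545
(884668 + 1059308)/(sqrt(1117643 + 1369896) + h) = (884668 + 1059308)/(sqrt(1117643 + 1369896) - 1401545) = 1943976/(sqrt(2487539) - 1401545) = 1943976/(-1401545 + sqrt(2487539))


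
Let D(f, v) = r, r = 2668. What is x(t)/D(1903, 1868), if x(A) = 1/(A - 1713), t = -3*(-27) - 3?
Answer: -1/4362180 ≈ -2.2924e-7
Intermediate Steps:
D(f, v) = 2668
t = 78 (t = 81 - 3 = 78)
x(A) = 1/(-1713 + A)
x(t)/D(1903, 1868) = 1/((-1713 + 78)*2668) = (1/2668)/(-1635) = -1/1635*1/2668 = -1/4362180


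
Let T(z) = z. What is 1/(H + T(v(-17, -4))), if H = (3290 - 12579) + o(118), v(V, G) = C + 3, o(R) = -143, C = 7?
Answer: -1/9422 ≈ -0.00010613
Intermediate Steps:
v(V, G) = 10 (v(V, G) = 7 + 3 = 10)
H = -9432 (H = (3290 - 12579) - 143 = -9289 - 143 = -9432)
1/(H + T(v(-17, -4))) = 1/(-9432 + 10) = 1/(-9422) = -1/9422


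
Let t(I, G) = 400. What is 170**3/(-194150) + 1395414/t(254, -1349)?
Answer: 2689544281/776600 ≈ 3463.2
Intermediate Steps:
170**3/(-194150) + 1395414/t(254, -1349) = 170**3/(-194150) + 1395414/400 = 4913000*(-1/194150) + 1395414*(1/400) = -98260/3883 + 697707/200 = 2689544281/776600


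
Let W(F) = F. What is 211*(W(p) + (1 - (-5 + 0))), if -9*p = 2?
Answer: 10972/9 ≈ 1219.1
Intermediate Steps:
p = -2/9 (p = -⅑*2 = -2/9 ≈ -0.22222)
211*(W(p) + (1 - (-5 + 0))) = 211*(-2/9 + (1 - (-5 + 0))) = 211*(-2/9 + (1 - 1*(-5))) = 211*(-2/9 + (1 + 5)) = 211*(-2/9 + 6) = 211*(52/9) = 10972/9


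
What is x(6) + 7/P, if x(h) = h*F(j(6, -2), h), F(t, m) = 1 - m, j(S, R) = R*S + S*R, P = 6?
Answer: -173/6 ≈ -28.833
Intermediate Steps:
j(S, R) = 2*R*S (j(S, R) = R*S + R*S = 2*R*S)
x(h) = h*(1 - h)
x(6) + 7/P = 6*(1 - 1*6) + 7/6 = 6*(1 - 6) + 7*(⅙) = 6*(-5) + 7/6 = -30 + 7/6 = -173/6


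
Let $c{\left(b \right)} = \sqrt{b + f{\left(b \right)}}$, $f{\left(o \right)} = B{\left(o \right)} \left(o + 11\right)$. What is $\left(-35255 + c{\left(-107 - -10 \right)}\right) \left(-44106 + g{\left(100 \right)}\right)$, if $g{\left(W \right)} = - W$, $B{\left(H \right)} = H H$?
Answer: $1558482530 - 397854 i \sqrt{9991} \approx 1.5585 \cdot 10^{9} - 3.9767 \cdot 10^{7} i$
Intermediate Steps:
$B{\left(H \right)} = H^{2}$
$f{\left(o \right)} = o^{2} \left(11 + o\right)$ ($f{\left(o \right)} = o^{2} \left(o + 11\right) = o^{2} \left(11 + o\right)$)
$c{\left(b \right)} = \sqrt{b + b^{2} \left(11 + b\right)}$
$\left(-35255 + c{\left(-107 - -10 \right)}\right) \left(-44106 + g{\left(100 \right)}\right) = \left(-35255 + \sqrt{\left(-107 - -10\right) \left(1 + \left(-107 - -10\right) \left(11 - 97\right)\right)}\right) \left(-44106 - 100\right) = \left(-35255 + \sqrt{\left(-107 + 10\right) \left(1 + \left(-107 + 10\right) \left(11 + \left(-107 + 10\right)\right)\right)}\right) \left(-44106 - 100\right) = \left(-35255 + \sqrt{- 97 \left(1 - 97 \left(11 - 97\right)\right)}\right) \left(-44206\right) = \left(-35255 + \sqrt{- 97 \left(1 - -8342\right)}\right) \left(-44206\right) = \left(-35255 + \sqrt{- 97 \left(1 + 8342\right)}\right) \left(-44206\right) = \left(-35255 + \sqrt{\left(-97\right) 8343}\right) \left(-44206\right) = \left(-35255 + \sqrt{-809271}\right) \left(-44206\right) = \left(-35255 + 9 i \sqrt{9991}\right) \left(-44206\right) = 1558482530 - 397854 i \sqrt{9991}$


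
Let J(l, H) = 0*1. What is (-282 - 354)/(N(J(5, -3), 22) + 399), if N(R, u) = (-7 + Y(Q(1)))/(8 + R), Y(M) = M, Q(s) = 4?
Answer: -1696/1063 ≈ -1.5955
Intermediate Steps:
J(l, H) = 0
N(R, u) = -3/(8 + R) (N(R, u) = (-7 + 4)/(8 + R) = -3/(8 + R))
(-282 - 354)/(N(J(5, -3), 22) + 399) = (-282 - 354)/(-3/(8 + 0) + 399) = -636/(-3/8 + 399) = -636/3189/8 = -636*8/3189 = -1696/1063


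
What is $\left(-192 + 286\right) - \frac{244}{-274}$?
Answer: $\frac{13000}{137} \approx 94.891$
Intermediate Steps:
$\left(-192 + 286\right) - \frac{244}{-274} = 94 - - \frac{122}{137} = 94 + \frac{122}{137} = \frac{13000}{137}$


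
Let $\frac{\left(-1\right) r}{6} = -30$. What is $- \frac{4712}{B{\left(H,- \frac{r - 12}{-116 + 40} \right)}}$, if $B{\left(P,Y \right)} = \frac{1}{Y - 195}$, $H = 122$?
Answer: $908424$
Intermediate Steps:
$r = 180$ ($r = \left(-6\right) \left(-30\right) = 180$)
$B{\left(P,Y \right)} = \frac{1}{-195 + Y}$
$- \frac{4712}{B{\left(H,- \frac{r - 12}{-116 + 40} \right)}} = - \frac{4712}{\frac{1}{-195 - \frac{180 - 12}{-116 + 40}}} = - \frac{4712}{\frac{1}{-195 - \frac{168}{-76}}} = - \frac{4712}{\frac{1}{-195 - 168 \left(- \frac{1}{76}\right)}} = - \frac{4712}{\frac{1}{-195 - - \frac{42}{19}}} = - \frac{4712}{\frac{1}{-195 + \frac{42}{19}}} = - \frac{4712}{\frac{1}{- \frac{3663}{19}}} = - \frac{4712}{- \frac{19}{3663}} = \left(-4712\right) \left(- \frac{3663}{19}\right) = 908424$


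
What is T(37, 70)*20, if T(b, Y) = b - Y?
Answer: -660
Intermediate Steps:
T(37, 70)*20 = (37 - 1*70)*20 = (37 - 70)*20 = -33*20 = -660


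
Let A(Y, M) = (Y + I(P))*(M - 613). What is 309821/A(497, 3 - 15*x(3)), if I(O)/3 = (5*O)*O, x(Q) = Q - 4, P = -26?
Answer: -309821/6329015 ≈ -0.048952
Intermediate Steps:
x(Q) = -4 + Q
I(O) = 15*O**2 (I(O) = 3*((5*O)*O) = 3*(5*O**2) = 15*O**2)
A(Y, M) = (-613 + M)*(10140 + Y) (A(Y, M) = (Y + 15*(-26)**2)*(M - 613) = (Y + 15*676)*(-613 + M) = (Y + 10140)*(-613 + M) = (10140 + Y)*(-613 + M) = (-613 + M)*(10140 + Y))
309821/A(497, 3 - 15*x(3)) = 309821/(-6215820 - 613*497 + 10140*(3 - 15*(-4 + 3)) + (3 - 15*(-4 + 3))*497) = 309821/(-6215820 - 304661 + 10140*(3 - 15*(-1)) + (3 - 15*(-1))*497) = 309821/(-6215820 - 304661 + 10140*(3 + 15) + (3 + 15)*497) = 309821/(-6215820 - 304661 + 10140*18 + 18*497) = 309821/(-6215820 - 304661 + 182520 + 8946) = 309821/(-6329015) = 309821*(-1/6329015) = -309821/6329015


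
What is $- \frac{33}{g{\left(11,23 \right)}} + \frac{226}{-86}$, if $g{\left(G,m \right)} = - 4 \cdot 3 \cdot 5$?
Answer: $- \frac{1787}{860} \approx -2.0779$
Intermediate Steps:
$g{\left(G,m \right)} = -60$ ($g{\left(G,m \right)} = \left(-4\right) 15 = -60$)
$- \frac{33}{g{\left(11,23 \right)}} + \frac{226}{-86} = - \frac{33}{-60} + \frac{226}{-86} = \left(-33\right) \left(- \frac{1}{60}\right) + 226 \left(- \frac{1}{86}\right) = \frac{11}{20} - \frac{113}{43} = - \frac{1787}{860}$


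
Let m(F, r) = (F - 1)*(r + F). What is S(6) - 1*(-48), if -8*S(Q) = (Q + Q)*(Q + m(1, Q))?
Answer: 39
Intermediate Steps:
m(F, r) = (-1 + F)*(F + r)
S(Q) = -Q²/4 (S(Q) = -(Q + Q)*(Q + (1² - 1*1 - Q + 1*Q))/8 = -2*Q*(Q + (1 - 1 - Q + Q))/8 = -2*Q*(Q + 0)/8 = -2*Q*Q/8 = -Q²/4)
S(6) - 1*(-48) = -¼*6² - 1*(-48) = -¼*36 + 48 = -9 + 48 = 39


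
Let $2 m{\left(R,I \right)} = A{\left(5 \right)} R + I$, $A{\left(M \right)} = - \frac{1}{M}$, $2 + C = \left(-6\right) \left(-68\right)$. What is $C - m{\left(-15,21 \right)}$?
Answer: $394$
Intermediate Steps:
$C = 406$ ($C = -2 - -408 = -2 + 408 = 406$)
$m{\left(R,I \right)} = \frac{I}{2} - \frac{R}{10}$ ($m{\left(R,I \right)} = \frac{- \frac{1}{5} R + I}{2} = \frac{\left(-1\right) \frac{1}{5} R + I}{2} = \frac{- \frac{R}{5} + I}{2} = \frac{I - \frac{R}{5}}{2} = \frac{I}{2} - \frac{R}{10}$)
$C - m{\left(-15,21 \right)} = 406 - \left(\frac{1}{2} \cdot 21 - - \frac{3}{2}\right) = 406 - \left(\frac{21}{2} + \frac{3}{2}\right) = 406 - 12 = 394$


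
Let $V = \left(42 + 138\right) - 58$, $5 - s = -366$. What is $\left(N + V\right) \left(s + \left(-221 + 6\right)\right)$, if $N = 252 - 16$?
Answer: $55848$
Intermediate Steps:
$N = 236$
$s = 371$ ($s = 5 - -366 = 5 + 366 = 371$)
$V = 122$ ($V = 180 - 58 = 122$)
$\left(N + V\right) \left(s + \left(-221 + 6\right)\right) = \left(236 + 122\right) \left(371 + \left(-221 + 6\right)\right) = 358 \left(371 - 215\right) = 358 \cdot 156 = 55848$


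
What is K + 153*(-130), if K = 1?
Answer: -19889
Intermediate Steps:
K + 153*(-130) = 1 + 153*(-130) = 1 - 19890 = -19889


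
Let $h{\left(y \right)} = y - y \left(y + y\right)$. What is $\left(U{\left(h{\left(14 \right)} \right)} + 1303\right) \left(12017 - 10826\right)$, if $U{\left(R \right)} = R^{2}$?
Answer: $171726717$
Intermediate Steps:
$h{\left(y \right)} = y - 2 y^{2}$ ($h{\left(y \right)} = y - y 2 y = y - 2 y^{2}$)
$\left(U{\left(h{\left(14 \right)} \right)} + 1303\right) \left(12017 - 10826\right) = \left(\left(14 \left(1 - 28\right)\right)^{2} + 1303\right) \left(12017 - 10826\right) = \left(\left(14 \left(1 - 28\right)\right)^{2} + 1303\right) 1191 = \left(\left(14 \left(-27\right)\right)^{2} + 1303\right) 1191 = \left(\left(-378\right)^{2} + 1303\right) 1191 = \left(142884 + 1303\right) 1191 = 144187 \cdot 1191 = 171726717$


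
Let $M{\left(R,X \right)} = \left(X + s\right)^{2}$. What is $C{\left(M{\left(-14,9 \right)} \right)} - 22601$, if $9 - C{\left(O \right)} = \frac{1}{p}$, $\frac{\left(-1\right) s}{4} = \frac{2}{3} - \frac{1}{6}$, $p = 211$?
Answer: $- \frac{4766913}{211} \approx -22592.0$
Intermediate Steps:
$s = -2$ ($s = - 4 \left(\frac{2}{3} - \frac{1}{6}\right) = \left(-4\right) \frac{1}{2} = -2$)
$M{\left(R,X \right)} = \left(-2 + X\right)^{2}$ ($M{\left(R,X \right)} = \left(X - 2\right)^{2} = \left(-2 + X\right)^{2}$)
$C{\left(O \right)} = \frac{1898}{211}$ ($C{\left(O \right)} = 9 - \frac{1}{211} = \frac{1898}{211}$)
$C{\left(M{\left(-14,9 \right)} \right)} - 22601 = \frac{1898}{211} - 22601 = - \frac{4766913}{211}$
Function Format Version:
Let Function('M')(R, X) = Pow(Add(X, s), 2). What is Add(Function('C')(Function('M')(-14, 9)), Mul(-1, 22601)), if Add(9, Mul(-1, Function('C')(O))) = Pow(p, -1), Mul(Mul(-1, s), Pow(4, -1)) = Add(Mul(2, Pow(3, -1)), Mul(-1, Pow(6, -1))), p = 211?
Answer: Rational(-4766913, 211) ≈ -22592.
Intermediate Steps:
s = -2 (s = Mul(-4, Add(Mul(2, Pow(3, -1)), Mul(-1, Pow(6, -1)))) = Mul(-4, Add(Mul(2, Rational(1, 3)), Mul(-1, Rational(1, 6)))) = Mul(-4, Add(Rational(2, 3), Rational(-1, 6))) = Mul(-4, Rational(1, 2)) = -2)
Function('M')(R, X) = Pow(Add(-2, X), 2) (Function('M')(R, X) = Pow(Add(X, -2), 2) = Pow(Add(-2, X), 2))
Function('C')(O) = Rational(1898, 211) (Function('C')(O) = Add(9, Mul(-1, Pow(211, -1))) = Add(9, Mul(-1, Rational(1, 211))) = Add(9, Rational(-1, 211)) = Rational(1898, 211))
Add(Function('C')(Function('M')(-14, 9)), Mul(-1, 22601)) = Add(Rational(1898, 211), Mul(-1, 22601)) = Add(Rational(1898, 211), -22601) = Rational(-4766913, 211)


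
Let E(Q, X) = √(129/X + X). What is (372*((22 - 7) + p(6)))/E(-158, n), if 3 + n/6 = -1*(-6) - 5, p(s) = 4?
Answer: -14136*I*√91/91 ≈ -1481.9*I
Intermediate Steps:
n = -12 (n = -18 + 6*(-1*(-6) - 5) = -18 + 6*(6 - 5) = -18 + 6*1 = -18 + 6 = -12)
E(Q, X) = √(X + 129/X)
(372*((22 - 7) + p(6)))/E(-158, n) = (372*((22 - 7) + 4))/(√(-12 + 129/(-12))) = (372*(15 + 4))/(√(-12 + 129*(-1/12))) = (372*19)/(√(-12 - 43/4)) = 7068/(√(-91/4)) = 7068/((I*√91/2)) = 7068*(-2*I*√91/91) = -14136*I*√91/91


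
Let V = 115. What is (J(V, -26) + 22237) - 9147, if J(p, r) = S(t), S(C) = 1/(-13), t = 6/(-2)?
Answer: 170169/13 ≈ 13090.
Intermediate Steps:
t = -3 (t = 6*(-1/2) = -3)
S(C) = -1/13
J(p, r) = -1/13
(J(V, -26) + 22237) - 9147 = (-1/13 + 22237) - 9147 = 289080/13 - 9147 = 170169/13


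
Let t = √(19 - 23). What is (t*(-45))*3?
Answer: -270*I ≈ -270.0*I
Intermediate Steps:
t = 2*I (t = √(-4) = 2*I ≈ 2.0*I)
(t*(-45))*3 = ((2*I)*(-45))*3 = -90*I*3 = -270*I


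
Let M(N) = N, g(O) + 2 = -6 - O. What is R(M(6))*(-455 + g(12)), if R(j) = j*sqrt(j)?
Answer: -2850*sqrt(6) ≈ -6981.0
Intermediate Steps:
g(O) = -8 - O (g(O) = -2 + (-6 - O) = -8 - O)
R(j) = j**(3/2)
R(M(6))*(-455 + g(12)) = 6**(3/2)*(-455 + (-8 - 1*12)) = (6*sqrt(6))*(-455 + (-8 - 12)) = (6*sqrt(6))*(-455 - 20) = (6*sqrt(6))*(-475) = -2850*sqrt(6)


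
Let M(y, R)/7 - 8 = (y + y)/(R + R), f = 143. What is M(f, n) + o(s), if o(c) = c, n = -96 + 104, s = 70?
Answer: 2009/8 ≈ 251.13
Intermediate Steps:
n = 8
M(y, R) = 56 + 7*y/R (M(y, R) = 56 + 7*((y + y)/(R + R)) = 56 + 7*((2*y)/((2*R))) = 56 + 7*((2*y)*(1/(2*R))) = 56 + 7*(y/R) = 56 + 7*y/R)
M(f, n) + o(s) = (56 + 7*143/8) + 70 = (56 + 7*143*(⅛)) + 70 = (56 + 1001/8) + 70 = 1449/8 + 70 = 2009/8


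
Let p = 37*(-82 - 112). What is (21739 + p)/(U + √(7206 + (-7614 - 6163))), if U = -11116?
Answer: -161860076/123572027 - 14561*I*√6571/123572027 ≈ -1.3098 - 0.0095518*I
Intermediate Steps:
p = -7178 (p = 37*(-194) = -7178)
(21739 + p)/(U + √(7206 + (-7614 - 6163))) = (21739 - 7178)/(-11116 + √(7206 + (-7614 - 6163))) = 14561/(-11116 + √(7206 - 13777)) = 14561/(-11116 + √(-6571)) = 14561/(-11116 + I*√6571)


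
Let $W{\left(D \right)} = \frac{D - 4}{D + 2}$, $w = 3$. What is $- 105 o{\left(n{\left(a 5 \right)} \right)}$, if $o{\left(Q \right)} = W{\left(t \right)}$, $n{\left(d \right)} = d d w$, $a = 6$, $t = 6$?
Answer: $- \frac{105}{4} \approx -26.25$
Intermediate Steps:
$n{\left(d \right)} = 3 d^{2}$ ($n{\left(d \right)} = d d 3 = d^{2} \cdot 3 = 3 d^{2}$)
$W{\left(D \right)} = \frac{-4 + D}{2 + D}$
$o{\left(Q \right)} = \frac{1}{4}$ ($o{\left(Q \right)} = \frac{-4 + 6}{2 + 6} = \frac{1}{8} \cdot 2 = \frac{1}{4}$)
$- 105 o{\left(n{\left(a 5 \right)} \right)} = \left(-105\right) \frac{1}{4} = - \frac{105}{4}$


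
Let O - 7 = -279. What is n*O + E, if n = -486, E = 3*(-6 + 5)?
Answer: 132189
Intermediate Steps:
O = -272 (O = 7 - 279 = -272)
E = -3 (E = 3*(-1) = -3)
n*O + E = -486*(-272) - 3 = 132192 - 3 = 132189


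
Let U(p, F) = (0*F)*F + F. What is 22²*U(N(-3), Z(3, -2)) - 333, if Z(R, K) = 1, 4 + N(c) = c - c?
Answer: 151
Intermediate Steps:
N(c) = -4 (N(c) = -4 + (c - c) = -4 + 0 = -4)
U(p, F) = F (U(p, F) = 0*F + F = 0 + F = F)
22²*U(N(-3), Z(3, -2)) - 333 = 22²*1 - 333 = 484*1 - 333 = 484 - 333 = 151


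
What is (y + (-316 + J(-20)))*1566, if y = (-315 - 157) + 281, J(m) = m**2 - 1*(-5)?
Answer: -159732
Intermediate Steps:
J(m) = 5 + m**2 (J(m) = m**2 + 5 = 5 + m**2)
y = -191 (y = -472 + 281 = -191)
(y + (-316 + J(-20)))*1566 = (-191 + (-316 + (5 + (-20)**2)))*1566 = (-191 + (-316 + (5 + 400)))*1566 = (-191 + (-316 + 405))*1566 = (-191 + 89)*1566 = -102*1566 = -159732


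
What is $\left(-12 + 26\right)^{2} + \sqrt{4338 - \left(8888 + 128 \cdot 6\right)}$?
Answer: $196 + i \sqrt{5318} \approx 196.0 + 72.925 i$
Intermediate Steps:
$\left(-12 + 26\right)^{2} + \sqrt{4338 - \left(8888 + 128 \cdot 6\right)} = 14^{2} + \sqrt{4338 - 9656} = 196 + \sqrt{4338 - 9656} = 196 + \sqrt{-5318} = 196 + i \sqrt{5318}$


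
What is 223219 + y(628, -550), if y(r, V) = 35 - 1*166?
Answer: 223088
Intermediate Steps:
y(r, V) = -131 (y(r, V) = 35 - 166 = -131)
223219 + y(628, -550) = 223219 - 131 = 223088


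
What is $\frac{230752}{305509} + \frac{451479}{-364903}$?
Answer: $- \frac{7675542965}{15925878661} \approx -0.48195$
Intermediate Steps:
$\frac{230752}{305509} + \frac{451479}{-364903} = 230752 \cdot \frac{1}{305509} + 451479 \left(- \frac{1}{364903}\right) = \frac{230752}{305509} - \frac{64497}{52129} = - \frac{7675542965}{15925878661}$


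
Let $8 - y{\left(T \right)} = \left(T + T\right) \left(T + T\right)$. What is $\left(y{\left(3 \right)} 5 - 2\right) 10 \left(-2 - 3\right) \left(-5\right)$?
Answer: $-35500$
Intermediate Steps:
$y{\left(T \right)} = 8 - 4 T^{2}$ ($y{\left(T \right)} = 8 - \left(T + T\right) \left(T + T\right) = 8 - 2 T 2 T = 8 - 4 T^{2}$)
$\left(y{\left(3 \right)} 5 - 2\right) 10 \left(-2 - 3\right) \left(-5\right) = \left(\left(8 - 4 \cdot 3^{2}\right) 5 - 2\right) 10 \left(-2 - 3\right) \left(-5\right) = \left(\left(8 - 36\right) 5 - 2\right) 10 \left(\left(-5\right) \left(-5\right)\right) = \left(\left(8 - 36\right) 5 - 2\right) 10 \cdot 25 = \left(\left(-28\right) 5 - 2\right) 10 \cdot 25 = \left(-140 - 2\right) 10 \cdot 25 = \left(-142\right) 10 \cdot 25 = \left(-1420\right) 25 = -35500$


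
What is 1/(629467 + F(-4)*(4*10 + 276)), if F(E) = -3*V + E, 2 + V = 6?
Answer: 1/624411 ≈ 1.6015e-6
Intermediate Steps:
V = 4 (V = -2 + 6 = 4)
F(E) = -12 + E (F(E) = -3*4 + E = -12 + E)
1/(629467 + F(-4)*(4*10 + 276)) = 1/(629467 + (-12 - 4)*(4*10 + 276)) = 1/(629467 - 16*(40 + 276)) = 1/(629467 - 16*316) = 1/(629467 - 5056) = 1/624411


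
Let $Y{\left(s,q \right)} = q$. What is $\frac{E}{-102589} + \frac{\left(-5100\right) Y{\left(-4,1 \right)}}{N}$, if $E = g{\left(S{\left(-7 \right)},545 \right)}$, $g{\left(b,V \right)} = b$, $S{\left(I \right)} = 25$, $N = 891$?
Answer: $- \frac{174408725}{30468933} \approx -5.7242$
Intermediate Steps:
$E = 25$
$\frac{E}{-102589} + \frac{\left(-5100\right) Y{\left(-4,1 \right)}}{N} = \frac{25}{-102589} + \frac{\left(-5100\right) 1}{891} = 25 \left(- \frac{1}{102589}\right) - \frac{1700}{297} = - \frac{25}{102589} - \frac{1700}{297} = - \frac{174408725}{30468933}$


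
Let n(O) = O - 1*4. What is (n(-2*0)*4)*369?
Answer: -5904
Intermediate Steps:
n(O) = -4 + O (n(O) = O - 4 = -4 + O)
(n(-2*0)*4)*369 = ((-4 - 2*0)*4)*369 = ((-4 + 0)*4)*369 = -4*4*369 = -16*369 = -5904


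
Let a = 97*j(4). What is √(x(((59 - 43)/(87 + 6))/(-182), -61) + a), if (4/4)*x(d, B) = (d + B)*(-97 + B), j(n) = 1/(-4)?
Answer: √2754280988823/16926 ≈ 98.051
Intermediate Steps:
j(n) = -¼
a = -97/4 (a = 97*(-¼) = -97/4 ≈ -24.250)
x(d, B) = (-97 + B)*(B + d) (x(d, B) = (d + B)*(-97 + B) = (B + d)*(-97 + B) = (-97 + B)*(B + d))
√(x(((59 - 43)/(87 + 6))/(-182), -61) + a) = √(((-61)² - 97*(-61) - 97*(59 - 43)/(87 + 6)/(-182) - 61*(59 - 43)/(87 + 6)/(-182)) - 97/4) = √((3721 + 5917 - 97*16/93*(-1)/182 - 61*16/93*(-1)/182) - 97/4) = √((3721 + 5917 - 97*16*(1/93)*(-1)/182 - 61*16*(1/93)*(-1)/182) - 97/4) = √((3721 + 5917 - 1552*(-1)/(93*182) - 976*(-1)/(93*182)) - 97/4) = √((3721 + 5917 - 97*(-8/8463) - 61*(-8/8463)) - 97/4) = √((3721 + 5917 + 776/8463 + 488/8463) - 97/4) = √(81567658/8463 - 97/4) = √(325449721/33852) = √2754280988823/16926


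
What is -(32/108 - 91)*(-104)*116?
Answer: -29544736/27 ≈ -1.0943e+6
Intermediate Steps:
-(32/108 - 91)*(-104)*116 = -(32*(1/108) - 91)*(-104)*116 = -(8/27 - 91)*(-104)*116 = -(-2449/27*(-104))*116 = -254696*116/27 = -1*29544736/27 = -29544736/27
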